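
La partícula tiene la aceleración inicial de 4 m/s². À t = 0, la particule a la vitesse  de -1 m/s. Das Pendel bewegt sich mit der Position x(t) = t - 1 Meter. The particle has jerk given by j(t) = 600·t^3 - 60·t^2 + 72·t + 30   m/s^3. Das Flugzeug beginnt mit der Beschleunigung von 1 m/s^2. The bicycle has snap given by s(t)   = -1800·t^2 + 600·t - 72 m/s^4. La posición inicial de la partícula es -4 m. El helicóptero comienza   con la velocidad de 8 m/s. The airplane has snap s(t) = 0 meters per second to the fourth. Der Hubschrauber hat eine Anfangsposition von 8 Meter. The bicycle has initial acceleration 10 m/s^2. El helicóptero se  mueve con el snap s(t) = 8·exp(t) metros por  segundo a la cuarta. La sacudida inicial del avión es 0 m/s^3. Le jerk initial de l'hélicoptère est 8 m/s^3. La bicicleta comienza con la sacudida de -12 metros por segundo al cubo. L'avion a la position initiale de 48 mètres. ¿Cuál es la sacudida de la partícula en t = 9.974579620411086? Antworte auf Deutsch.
Mit j(t) = 600·t^3 - 60·t^2 + 72·t + 30 und Einsetzen von t = 9.974579620411086, finden wir j = 590214.588757078.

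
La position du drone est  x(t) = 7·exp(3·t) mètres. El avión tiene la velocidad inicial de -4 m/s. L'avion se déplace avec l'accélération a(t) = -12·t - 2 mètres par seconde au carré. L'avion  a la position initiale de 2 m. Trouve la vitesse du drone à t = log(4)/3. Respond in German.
Ausgehend von der Position x(t) = 7·exp(3·t), nehmen wir 1 Ableitung. Die Ableitung von der Position ergibt die Geschwindigkeit: v(t) = 21·exp(3·t). Mit v(t) = 21·exp(3·t) und Einsetzen von t = log(4)/3, finden wir v = 84.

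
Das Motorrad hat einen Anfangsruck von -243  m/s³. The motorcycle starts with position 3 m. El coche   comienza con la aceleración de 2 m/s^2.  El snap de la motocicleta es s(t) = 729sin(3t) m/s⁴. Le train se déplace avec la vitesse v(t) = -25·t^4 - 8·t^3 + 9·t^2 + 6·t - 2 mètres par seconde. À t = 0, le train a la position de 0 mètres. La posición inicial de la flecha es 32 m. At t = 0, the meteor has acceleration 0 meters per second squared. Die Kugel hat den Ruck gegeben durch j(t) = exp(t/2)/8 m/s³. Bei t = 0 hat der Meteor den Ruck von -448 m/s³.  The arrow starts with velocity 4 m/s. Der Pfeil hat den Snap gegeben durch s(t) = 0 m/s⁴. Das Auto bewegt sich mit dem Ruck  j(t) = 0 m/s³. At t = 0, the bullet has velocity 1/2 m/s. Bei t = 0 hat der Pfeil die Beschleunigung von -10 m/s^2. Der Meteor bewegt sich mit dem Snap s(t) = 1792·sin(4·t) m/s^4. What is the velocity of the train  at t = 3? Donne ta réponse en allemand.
Aus der Gleichung für die Geschwindigkeit v(t) = -25·t^4 - 8·t^3 + 9·t^2 + 6·t - 2, setzen wir t = 3 ein und erhalten v = -2144.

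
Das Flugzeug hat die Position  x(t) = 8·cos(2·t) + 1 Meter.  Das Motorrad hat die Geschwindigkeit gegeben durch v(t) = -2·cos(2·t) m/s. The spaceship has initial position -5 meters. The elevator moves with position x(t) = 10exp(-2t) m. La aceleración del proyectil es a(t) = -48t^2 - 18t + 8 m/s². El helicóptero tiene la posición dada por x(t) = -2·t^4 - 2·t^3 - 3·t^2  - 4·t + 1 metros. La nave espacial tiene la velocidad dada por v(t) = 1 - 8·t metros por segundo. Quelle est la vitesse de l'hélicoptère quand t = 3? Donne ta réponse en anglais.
Starting from position x(t) = -2·t^4 - 2·t^3 - 3·t^2 - 4·t + 1, we take 1 derivative. Taking d/dt of x(t), we find v(t) = -8·t^3 - 6·t^2 - 6·t - 4. From the given velocity equation v(t) = -8·t^3 - 6·t^2 - 6·t - 4, we substitute t = 3 to get v = -292.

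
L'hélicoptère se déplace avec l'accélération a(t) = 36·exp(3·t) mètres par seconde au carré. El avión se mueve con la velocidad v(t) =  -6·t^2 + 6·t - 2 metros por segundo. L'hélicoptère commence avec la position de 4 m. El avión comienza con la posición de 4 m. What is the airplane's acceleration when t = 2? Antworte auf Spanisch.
Para resolver esto, necesitamos tomar 1 derivada de nuestra ecuación de la velocidad v(t) = -6·t^2 + 6·t - 2. Tomando d/dt de v(t), encontramos a(t) = 6 - 12·t. De la ecuación de la aceleración a(t) = 6 - 12·t, sustituimos t = 2 para obtener a = -18.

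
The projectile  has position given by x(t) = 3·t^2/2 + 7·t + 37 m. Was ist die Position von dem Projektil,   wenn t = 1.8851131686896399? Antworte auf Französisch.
Nous avons la position x(t) = 3·t^2/2 + 7·t + 37. En substituant t = 1.8851131686896399: x(1.8851131686896399) = 55.5262696689781.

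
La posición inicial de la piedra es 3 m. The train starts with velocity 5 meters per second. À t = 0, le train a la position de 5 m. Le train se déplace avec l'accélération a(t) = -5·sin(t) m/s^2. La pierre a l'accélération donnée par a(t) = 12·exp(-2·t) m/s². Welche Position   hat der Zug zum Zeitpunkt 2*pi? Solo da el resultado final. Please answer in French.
À t = 2*pi, x = 5.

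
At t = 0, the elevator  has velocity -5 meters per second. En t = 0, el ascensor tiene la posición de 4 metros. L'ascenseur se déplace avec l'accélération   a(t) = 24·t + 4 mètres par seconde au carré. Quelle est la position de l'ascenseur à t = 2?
Nous devons intégrer notre équation de l'accélération a(t) = 24·t + 4 2 fois. La primitive de l'accélération est la vitesse. En utilisant v(0) = -5, nous obtenons v(t) = 12·t^2 + 4·t - 5. La primitive de la vitesse est la position. En utilisant x(0) = 4, nous obtenons x(t) = 4·t^3 + 2·t^2 - 5·t + 4. Nous avons la position x(t) = 4·t^3 + 2·t^2 - 5·t + 4. En substituant t = 2: x(2) = 34.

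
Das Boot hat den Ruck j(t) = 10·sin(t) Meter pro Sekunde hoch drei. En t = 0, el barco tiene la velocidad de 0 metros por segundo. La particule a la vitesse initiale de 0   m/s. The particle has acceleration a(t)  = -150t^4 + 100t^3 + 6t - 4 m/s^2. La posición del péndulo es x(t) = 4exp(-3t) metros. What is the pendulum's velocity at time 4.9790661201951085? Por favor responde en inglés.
Starting from position x(t) = 4·exp(-3·t), we take 1 derivative. Taking d/dt of x(t), we find v(t) = -12·exp(-3·t). Using v(t) = -12·exp(-3·t) and substituting t = 4.9790661201951085, we find v = -0.00000390875475842538.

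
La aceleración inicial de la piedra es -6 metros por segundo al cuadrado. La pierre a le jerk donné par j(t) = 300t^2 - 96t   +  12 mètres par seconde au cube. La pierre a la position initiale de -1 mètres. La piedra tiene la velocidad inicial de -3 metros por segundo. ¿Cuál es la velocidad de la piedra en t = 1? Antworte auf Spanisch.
Necesitamos integrar nuestra ecuación de la sacudida j(t) = 300·t^2 - 96·t + 12 2 veces. La antiderivada de la sacudida, con a(0) = -6, da la aceleración: a(t) = 100·t^3 - 48·t^2 + 12·t - 6. La antiderivada de la aceleración es la velocidad. Usando v(0) = -3, obtenemos v(t) = 25·t^4 - 16·t^3 + 6·t^2 - 6·t - 3. De la ecuación de la velocidad v(t) = 25·t^4 - 16·t^3 + 6·t^2 - 6·t - 3, sustituimos t = 1 para obtener v = 6.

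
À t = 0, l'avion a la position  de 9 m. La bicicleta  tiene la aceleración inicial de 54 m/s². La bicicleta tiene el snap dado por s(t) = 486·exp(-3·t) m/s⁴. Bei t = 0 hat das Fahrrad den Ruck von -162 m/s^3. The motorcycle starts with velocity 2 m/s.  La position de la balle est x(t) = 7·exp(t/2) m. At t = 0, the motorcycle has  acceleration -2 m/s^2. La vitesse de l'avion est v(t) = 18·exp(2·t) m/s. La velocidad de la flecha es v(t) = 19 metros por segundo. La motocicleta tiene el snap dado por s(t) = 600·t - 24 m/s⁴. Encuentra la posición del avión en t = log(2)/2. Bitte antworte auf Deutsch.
Ausgehend von der Geschwindigkeit v(t) = 18·exp(2·t), nehmen wir 1 Integral. Durch Integration von der Geschwindigkeit und Verwendung der Anfangsbedingung x(0) = 9, erhalten wir x(t) = 9·exp(2·t). Mit x(t) = 9·exp(2·t) und Einsetzen von t = log(2)/2, finden wir x = 18.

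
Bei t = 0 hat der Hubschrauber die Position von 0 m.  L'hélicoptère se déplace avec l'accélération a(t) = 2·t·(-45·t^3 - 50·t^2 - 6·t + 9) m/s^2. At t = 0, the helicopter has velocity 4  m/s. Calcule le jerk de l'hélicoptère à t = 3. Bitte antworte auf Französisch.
Pour résoudre ceci, nous devons prendre 1 dérivée de notre équation de l'accélération a(t) = 2·t·(-45·t^3 - 50·t^2 - 6·t + 9). En dérivant l'accélération, nous obtenons le jerk: j(t) = -90·t^3 - 100·t^2 + 2·t·(-135·t^2 - 100·t - 6) - 12·t + 18. De l'équation du jerk j(t) = -90·t^3 - 100·t^2 + 2·t·(-135·t^2 - 100·t - 6) - 12·t + 18, nous substituons t = 3 pour obtenir j = -12474.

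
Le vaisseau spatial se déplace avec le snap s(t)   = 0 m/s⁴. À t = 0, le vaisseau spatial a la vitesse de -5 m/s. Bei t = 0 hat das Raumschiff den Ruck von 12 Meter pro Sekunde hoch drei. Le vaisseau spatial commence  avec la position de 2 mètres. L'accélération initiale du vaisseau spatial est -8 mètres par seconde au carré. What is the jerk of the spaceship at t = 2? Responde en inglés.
To solve this, we need to take 1 integral of our snap equation s(t) = 0. Finding the antiderivative of s(t) and using j(0) = 12: j(t) = 12. From the given jerk equation j(t) = 12, we substitute t = 2 to get j = 12.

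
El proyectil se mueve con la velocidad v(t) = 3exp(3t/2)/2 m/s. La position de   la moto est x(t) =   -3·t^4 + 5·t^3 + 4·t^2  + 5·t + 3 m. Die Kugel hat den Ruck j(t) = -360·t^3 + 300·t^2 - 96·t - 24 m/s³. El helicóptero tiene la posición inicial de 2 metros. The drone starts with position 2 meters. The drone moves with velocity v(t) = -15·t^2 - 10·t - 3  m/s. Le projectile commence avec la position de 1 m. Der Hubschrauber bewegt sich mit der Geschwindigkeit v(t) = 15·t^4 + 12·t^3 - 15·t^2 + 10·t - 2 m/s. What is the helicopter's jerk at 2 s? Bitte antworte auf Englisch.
To solve this, we need to take 2 derivatives of our velocity equation v(t) = 15·t^4 + 12·t^3 - 15·t^2 + 10·t - 2. The derivative of velocity gives acceleration: a(t) = 60·t^3 + 36·t^2 - 30·t + 10. Taking d/dt of a(t), we find j(t) = 180·t^2 + 72·t - 30. Using j(t) = 180·t^2 + 72·t - 30 and substituting t = 2, we find j = 834.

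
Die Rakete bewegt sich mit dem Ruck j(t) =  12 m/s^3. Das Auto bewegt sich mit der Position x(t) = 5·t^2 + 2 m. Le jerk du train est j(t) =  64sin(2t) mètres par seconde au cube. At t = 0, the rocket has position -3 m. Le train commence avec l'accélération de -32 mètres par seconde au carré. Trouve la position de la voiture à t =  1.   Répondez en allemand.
Aus der Gleichung für die Position x(t) = 5·t^2 + 2, setzen wir t = 1 ein und erhalten x = 7.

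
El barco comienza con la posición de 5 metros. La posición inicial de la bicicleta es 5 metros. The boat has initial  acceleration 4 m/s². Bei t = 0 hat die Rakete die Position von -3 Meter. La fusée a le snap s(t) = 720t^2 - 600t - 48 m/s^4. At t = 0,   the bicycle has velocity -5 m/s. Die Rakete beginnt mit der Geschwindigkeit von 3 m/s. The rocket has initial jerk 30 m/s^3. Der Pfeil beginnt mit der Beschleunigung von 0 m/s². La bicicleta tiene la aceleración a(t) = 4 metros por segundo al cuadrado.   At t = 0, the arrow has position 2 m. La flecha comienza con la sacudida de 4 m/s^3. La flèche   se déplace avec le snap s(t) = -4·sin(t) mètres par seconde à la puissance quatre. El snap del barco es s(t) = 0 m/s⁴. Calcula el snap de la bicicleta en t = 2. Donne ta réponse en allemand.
Ausgehend von der Beschleunigung a(t) = 4, nehmen wir 2 Ableitungen. Die Ableitung von der Beschleunigung ergibt den Ruck: j(t) = 0. Durch Ableiten von dem Ruck erhalten wir den Snap: s(t) = 0. Wir haben den Snap s(t) = 0. Durch Einsetzen von t = 2: s(2) = 0.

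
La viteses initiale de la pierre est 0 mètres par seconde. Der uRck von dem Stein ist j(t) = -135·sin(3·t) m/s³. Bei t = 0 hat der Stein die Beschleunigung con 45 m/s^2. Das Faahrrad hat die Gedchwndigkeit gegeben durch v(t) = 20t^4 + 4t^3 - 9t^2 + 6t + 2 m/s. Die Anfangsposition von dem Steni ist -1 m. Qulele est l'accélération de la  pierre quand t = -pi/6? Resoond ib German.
Wir müssen unsere Gleichung für den Ruck j(t) = -135·sin(3·t) 1-mal integrieren. Das Integral von dem Ruck ist die Beschleunigung. Mit a(0) = 45 erhalten wir a(t) = 45·cos(3·t). Mit a(t) = 45·cos(3·t) und Einsetzen von t = -pi/6, finden wir a = 0.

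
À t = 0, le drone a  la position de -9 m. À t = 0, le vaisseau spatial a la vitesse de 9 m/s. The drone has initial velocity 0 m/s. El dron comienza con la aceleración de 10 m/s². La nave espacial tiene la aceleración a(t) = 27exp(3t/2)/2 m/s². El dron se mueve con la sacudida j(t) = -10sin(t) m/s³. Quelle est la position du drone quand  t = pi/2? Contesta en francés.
Pour résoudre ceci, nous devons prendre 3 primitives de notre équation du jerk j(t) = -10·sin(t). En prenant ∫j(t)dt et en appliquant a(0) = 10, nous trouvons a(t) = 10·cos(t). En intégrant l'accélération et en utilisant la condition initiale v(0) = 0, nous obtenons v(t) = 10·sin(t). La primitive de la vitesse, avec x(0) = -9, donne la position: x(t) = 1 - 10·cos(t). En utilisant x(t) = 1 - 10·cos(t) et en substituant t = pi/2, nous trouvons x = 1.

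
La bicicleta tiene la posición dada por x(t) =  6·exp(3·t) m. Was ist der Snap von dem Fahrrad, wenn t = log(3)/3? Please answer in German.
Ausgehend von der Position x(t) = 6·exp(3·t), nehmen wir 4 Ableitungen. Die Ableitung von der Position ergibt die Geschwindigkeit: v(t) = 18·exp(3·t). Mit d/dt von v(t) finden wir a(t) = 54·exp(3·t). Durch Ableiten von der Beschleunigung erhalten wir den Ruck: j(t) = 162·exp(3·t). Durch Ableiten von dem Ruck erhalten wir den Snap: s(t) = 486·exp(3·t). Mit s(t) = 486·exp(3·t) und Einsetzen von t = log(3)/3, finden wir s = 1458.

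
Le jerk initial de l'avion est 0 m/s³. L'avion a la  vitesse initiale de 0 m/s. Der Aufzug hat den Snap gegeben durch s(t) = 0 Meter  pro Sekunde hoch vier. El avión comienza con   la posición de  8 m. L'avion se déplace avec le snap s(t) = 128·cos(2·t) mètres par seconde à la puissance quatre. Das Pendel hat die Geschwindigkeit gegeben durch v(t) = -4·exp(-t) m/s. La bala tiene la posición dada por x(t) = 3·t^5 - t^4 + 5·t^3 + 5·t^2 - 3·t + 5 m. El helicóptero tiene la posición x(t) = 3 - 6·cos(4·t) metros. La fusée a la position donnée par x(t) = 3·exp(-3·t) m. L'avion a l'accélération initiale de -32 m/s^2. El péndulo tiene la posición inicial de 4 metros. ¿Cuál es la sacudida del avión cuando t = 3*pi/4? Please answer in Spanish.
Partiendo del snap s(t) = 128·cos(2·t), tomamos 1 antiderivada. La integral del snap es la sacudida. Usando j(0) = 0, obtenemos j(t) = 64·sin(2·t). Usando j(t) = 64·sin(2·t) y sustituyendo t = 3*pi/4, encontramos j = -64.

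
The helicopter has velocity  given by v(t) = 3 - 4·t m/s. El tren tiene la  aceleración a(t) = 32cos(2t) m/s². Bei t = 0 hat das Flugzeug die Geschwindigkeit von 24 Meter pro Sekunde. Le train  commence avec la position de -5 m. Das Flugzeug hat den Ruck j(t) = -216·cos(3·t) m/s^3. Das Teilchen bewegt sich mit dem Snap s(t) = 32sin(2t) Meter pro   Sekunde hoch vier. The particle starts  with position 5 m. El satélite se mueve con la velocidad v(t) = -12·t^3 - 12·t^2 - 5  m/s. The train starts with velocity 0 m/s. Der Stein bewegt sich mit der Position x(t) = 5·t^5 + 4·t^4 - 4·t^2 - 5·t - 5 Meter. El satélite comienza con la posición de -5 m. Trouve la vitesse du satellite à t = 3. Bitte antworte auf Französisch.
Nous avons la vitesse v(t) = -12·t^3 - 12·t^2 - 5. En substituant t = 3: v(3) = -437.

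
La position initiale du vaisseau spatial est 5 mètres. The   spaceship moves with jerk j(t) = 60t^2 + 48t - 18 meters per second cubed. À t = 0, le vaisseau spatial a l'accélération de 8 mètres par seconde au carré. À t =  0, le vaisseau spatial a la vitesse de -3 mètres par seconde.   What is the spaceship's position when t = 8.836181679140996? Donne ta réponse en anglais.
We need to integrate our jerk equation j(t) = 60·t^2 + 48·t - 18 3 times. Finding the antiderivative of j(t) and using a(0) = 8: a(t) = 20·t^3 + 24·t^2 - 18·t + 8. The antiderivative of acceleration is velocity. Using v(0) = -3, we get v(t) = 5·t^4 + 8·t^3 - 9·t^2 + 8·t - 3. Integrating velocity and using the initial condition x(0) = 5, we get x(t) = t^5 + 2·t^4 - 3·t^3 + 4·t^2 - 3·t + 5. Using x(t) = t^5 + 2·t^4 - 3·t^3 + 4·t^2 - 3·t + 5 and substituting t = 8.836181679140996, we find x = 64280.4972912155.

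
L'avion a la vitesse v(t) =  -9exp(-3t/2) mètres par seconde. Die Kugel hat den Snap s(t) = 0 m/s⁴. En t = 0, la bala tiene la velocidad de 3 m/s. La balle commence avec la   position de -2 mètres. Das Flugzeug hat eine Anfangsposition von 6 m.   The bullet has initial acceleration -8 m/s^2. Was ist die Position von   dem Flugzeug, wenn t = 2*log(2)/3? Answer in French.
Nous devons trouver l'intégrale de notre équation de la vitesse v(t) = -9·exp(-3·t/2) 1 fois. En intégrant la vitesse et en utilisant la condition initiale x(0) = 6, nous obtenons x(t) = 6·exp(-3·t/2). En utilisant x(t) = 6·exp(-3·t/2) et en substituant t = 2*log(2)/3, nous trouvons x = 3.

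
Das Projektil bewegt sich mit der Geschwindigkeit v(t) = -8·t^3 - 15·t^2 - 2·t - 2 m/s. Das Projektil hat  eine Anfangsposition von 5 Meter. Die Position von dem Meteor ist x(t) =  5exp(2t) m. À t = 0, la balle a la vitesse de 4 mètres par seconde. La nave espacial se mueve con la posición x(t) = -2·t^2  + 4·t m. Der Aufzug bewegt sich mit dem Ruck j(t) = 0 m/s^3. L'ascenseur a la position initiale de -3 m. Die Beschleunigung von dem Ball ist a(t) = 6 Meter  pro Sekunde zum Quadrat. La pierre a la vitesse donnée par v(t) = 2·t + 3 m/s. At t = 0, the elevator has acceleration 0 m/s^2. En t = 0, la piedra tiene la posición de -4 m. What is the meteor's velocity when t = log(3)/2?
We must differentiate our position equation x(t) = 5·exp(2·t) 1 time. The derivative of position gives velocity: v(t) = 10·exp(2·t). We have velocity v(t) = 10·exp(2·t). Substituting t = log(3)/2: v(log(3)/2) = 30.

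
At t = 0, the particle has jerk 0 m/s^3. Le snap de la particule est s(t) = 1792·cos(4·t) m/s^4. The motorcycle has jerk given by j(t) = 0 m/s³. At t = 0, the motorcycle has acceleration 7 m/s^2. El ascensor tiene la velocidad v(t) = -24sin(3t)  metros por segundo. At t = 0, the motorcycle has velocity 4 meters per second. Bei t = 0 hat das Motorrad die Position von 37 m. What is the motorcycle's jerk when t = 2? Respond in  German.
Mit j(t) = 0 und Einsetzen von t = 2, finden wir j = 0.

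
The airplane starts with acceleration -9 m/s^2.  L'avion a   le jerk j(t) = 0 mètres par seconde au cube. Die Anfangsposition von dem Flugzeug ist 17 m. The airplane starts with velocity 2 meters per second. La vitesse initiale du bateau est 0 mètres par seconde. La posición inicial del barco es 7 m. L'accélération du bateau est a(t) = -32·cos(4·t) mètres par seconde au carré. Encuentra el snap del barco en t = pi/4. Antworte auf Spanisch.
Debemos derivar nuestra ecuación de la aceleración a(t) = -32·cos(4·t) 2 veces. Tomando d/dt de a(t), encontramos j(t) = 128·sin(4·t). La derivada de la sacudida da el snap: s(t) = 512·cos(4·t). Tenemos el snap s(t) = 512·cos(4·t). Sustituyendo t = pi/4: s(pi/4) = -512.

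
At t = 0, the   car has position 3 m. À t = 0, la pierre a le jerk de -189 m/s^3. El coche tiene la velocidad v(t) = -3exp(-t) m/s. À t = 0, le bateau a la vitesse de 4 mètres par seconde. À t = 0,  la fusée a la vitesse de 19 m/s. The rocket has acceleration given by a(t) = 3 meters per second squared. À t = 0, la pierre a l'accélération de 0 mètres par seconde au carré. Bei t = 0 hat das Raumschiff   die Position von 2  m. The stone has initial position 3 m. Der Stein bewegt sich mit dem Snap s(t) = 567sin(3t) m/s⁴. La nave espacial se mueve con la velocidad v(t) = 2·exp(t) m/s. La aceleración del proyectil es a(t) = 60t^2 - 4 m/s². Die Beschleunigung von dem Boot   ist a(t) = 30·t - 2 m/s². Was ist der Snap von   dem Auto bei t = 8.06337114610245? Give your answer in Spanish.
Debemos derivar nuestra ecuación de la velocidad v(t) = -3·exp(-t) 3 veces. La derivada de la velocidad da la aceleración: a(t) = 3·exp(-t). Derivando la aceleración, obtenemos la sacudida: j(t) = -3·exp(-t). Derivando la sacudida, obtenemos el snap: s(t) = 3·exp(-t). Tenemos el snap s(t) = 3·exp(-t). Sustituyendo t = 8.06337114610245: s(8.06337114610245) = 0.000944590689187843.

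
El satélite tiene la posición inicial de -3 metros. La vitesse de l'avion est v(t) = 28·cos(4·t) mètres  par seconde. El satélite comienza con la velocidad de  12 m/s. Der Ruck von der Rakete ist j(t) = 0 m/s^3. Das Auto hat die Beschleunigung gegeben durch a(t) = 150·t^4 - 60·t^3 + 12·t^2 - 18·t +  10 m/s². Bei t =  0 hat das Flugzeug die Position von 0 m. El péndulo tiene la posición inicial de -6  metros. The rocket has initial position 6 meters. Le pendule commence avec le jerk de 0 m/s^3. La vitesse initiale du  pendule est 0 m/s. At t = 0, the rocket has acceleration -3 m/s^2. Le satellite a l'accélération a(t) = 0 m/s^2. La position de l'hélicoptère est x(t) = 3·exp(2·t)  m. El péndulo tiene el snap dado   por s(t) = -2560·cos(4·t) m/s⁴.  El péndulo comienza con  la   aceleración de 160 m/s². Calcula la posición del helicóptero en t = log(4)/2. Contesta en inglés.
From the given position equation x(t) = 3·exp(2·t), we substitute t = log(4)/2 to get x = 12.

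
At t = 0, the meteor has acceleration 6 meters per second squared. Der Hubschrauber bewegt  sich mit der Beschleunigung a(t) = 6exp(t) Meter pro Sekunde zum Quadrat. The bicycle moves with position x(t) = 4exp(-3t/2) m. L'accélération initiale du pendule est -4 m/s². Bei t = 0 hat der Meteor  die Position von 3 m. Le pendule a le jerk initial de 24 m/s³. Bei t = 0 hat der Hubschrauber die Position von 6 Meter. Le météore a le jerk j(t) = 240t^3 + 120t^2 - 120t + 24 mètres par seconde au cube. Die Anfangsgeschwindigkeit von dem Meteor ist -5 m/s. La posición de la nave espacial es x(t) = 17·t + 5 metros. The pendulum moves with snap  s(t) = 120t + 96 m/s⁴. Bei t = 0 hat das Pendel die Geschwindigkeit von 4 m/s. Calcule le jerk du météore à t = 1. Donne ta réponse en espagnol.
Tenemos la sacudida j(t) = 240·t^3 + 120·t^2 - 120·t + 24. Sustituyendo t = 1: j(1) = 264.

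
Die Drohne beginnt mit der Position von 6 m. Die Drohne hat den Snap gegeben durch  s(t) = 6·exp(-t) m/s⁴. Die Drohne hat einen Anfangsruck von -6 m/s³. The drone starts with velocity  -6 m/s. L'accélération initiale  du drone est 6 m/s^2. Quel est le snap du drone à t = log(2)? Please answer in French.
Nous avons le snap s(t) = 6·exp(-t). En substituant t = log(2): s(log(2)) = 3.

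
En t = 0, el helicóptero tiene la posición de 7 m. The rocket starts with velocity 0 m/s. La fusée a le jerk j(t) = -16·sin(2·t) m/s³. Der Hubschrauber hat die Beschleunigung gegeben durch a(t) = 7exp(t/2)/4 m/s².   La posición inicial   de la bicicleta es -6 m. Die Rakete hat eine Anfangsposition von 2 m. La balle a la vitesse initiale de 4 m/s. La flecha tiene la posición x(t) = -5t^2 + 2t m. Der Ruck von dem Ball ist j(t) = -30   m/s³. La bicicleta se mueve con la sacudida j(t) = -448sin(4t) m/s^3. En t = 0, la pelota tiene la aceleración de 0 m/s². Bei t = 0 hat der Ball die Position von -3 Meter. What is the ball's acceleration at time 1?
To find the answer, we compute 1 antiderivative of j(t) = -30. Taking ∫j(t)dt and applying a(0) = 0, we find a(t) = -30·t. Using a(t) = -30·t and substituting t = 1, we find a = -30.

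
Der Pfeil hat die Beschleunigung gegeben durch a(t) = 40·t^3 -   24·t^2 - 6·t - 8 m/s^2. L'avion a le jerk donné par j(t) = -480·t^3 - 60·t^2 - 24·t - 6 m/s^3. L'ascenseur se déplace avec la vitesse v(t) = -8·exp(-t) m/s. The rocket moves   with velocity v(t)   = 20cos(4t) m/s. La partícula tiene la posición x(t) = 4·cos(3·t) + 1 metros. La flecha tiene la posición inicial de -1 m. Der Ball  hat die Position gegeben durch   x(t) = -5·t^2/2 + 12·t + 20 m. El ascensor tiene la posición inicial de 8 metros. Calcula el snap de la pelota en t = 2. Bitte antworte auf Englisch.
Starting from position x(t) = -5·t^2/2 + 12·t + 20, we take 4 derivatives. The derivative of position gives velocity: v(t) = 12 - 5·t. Taking d/dt of v(t), we find a(t) = -5. Taking d/dt of a(t), we find j(t) = 0. Taking d/dt of j(t), we find s(t) = 0. From the given snap equation s(t) = 0, we substitute t = 2 to get s = 0.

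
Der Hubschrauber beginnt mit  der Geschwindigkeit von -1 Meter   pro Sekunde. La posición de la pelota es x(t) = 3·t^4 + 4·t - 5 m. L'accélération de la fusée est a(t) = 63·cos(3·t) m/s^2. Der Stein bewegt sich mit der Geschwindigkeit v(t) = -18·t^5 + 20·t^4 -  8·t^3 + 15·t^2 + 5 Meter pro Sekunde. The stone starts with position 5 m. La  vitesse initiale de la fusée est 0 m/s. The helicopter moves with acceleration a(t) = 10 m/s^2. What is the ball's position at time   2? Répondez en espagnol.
Usando x(t) = 3·t^4 + 4·t - 5 y sustituyendo t = 2, encontramos x = 51.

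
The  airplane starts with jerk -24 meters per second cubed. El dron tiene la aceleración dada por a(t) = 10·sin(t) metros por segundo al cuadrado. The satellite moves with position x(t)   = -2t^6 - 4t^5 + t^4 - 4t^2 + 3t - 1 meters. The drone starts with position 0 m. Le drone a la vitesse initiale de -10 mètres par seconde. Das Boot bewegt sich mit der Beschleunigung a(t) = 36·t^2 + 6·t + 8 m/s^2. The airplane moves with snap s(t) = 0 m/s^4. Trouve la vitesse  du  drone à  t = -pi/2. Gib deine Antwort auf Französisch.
Pour résoudre ceci, nous devons prendre 1 primitive de notre équation de l'accélération a(t) = 10·sin(t). En prenant ∫a(t)dt et en appliquant v(0) = -10, nous trouvons v(t) = -10·cos(t). Nous avons la vitesse v(t) = -10·cos(t). En substituant t = -pi/2: v(-pi/2) = 0.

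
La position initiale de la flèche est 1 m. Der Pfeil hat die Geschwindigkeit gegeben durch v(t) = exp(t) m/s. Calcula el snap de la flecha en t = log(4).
Debemos derivar nuestra ecuación de la velocidad v(t) = exp(t) 3 veces. Tomando d/dt de v(t), encontramos a(t) = exp(t). Derivando la aceleración, obtenemos la sacudida: j(t) = exp(t). La derivada de la sacudida da el snap: s(t) = exp(t). De la ecuación del snap s(t) = exp(t), sustituimos t = log(4) para obtener s = 4.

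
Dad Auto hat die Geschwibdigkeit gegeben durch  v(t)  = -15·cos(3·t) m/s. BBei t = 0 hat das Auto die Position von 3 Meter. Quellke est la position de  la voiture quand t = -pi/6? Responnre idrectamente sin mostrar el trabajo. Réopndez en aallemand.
Die Antwort ist 8.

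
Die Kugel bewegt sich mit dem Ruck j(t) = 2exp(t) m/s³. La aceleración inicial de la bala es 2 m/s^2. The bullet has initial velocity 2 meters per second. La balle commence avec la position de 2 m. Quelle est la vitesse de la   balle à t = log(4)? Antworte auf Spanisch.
Partiendo de la sacudida j(t) = 2·exp(t), tomamos 2 integrales. La integral de la sacudida, con a(0) = 2, da la aceleración: a(t) = 2·exp(t). La antiderivada de la aceleración es la velocidad. Usando v(0) = 2, obtenemos v(t) = 2·exp(t). Tenemos la velocidad v(t) = 2·exp(t). Sustituyendo t = log(4): v(log(4)) = 8.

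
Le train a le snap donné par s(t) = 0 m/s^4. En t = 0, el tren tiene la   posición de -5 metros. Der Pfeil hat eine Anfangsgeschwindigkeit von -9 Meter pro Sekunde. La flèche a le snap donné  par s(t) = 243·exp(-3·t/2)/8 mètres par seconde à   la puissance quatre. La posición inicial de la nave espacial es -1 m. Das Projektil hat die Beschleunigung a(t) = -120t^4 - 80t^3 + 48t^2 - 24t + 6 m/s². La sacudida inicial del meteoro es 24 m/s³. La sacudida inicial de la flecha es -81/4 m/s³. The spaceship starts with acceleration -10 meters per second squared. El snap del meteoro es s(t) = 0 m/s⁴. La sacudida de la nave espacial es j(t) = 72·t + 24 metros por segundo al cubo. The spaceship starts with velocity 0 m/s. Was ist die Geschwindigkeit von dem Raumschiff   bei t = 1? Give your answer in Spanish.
Para resolver esto, necesitamos tomar 2 antiderivadas de nuestra ecuación de la sacudida j(t) = 72·t + 24. La antiderivada de la sacudida es la aceleración. Usando a(0) = -10, obtenemos a(t) = 36·t^2 + 24·t - 10. La antiderivada de la aceleración es la velocidad. Usando v(0) = 0, obtenemos v(t) = 2·t·(6·t^2 + 6·t - 5). De la ecuación de la velocidad v(t) = 2·t·(6·t^2 + 6·t - 5), sustituimos t = 1 para obtener v = 14.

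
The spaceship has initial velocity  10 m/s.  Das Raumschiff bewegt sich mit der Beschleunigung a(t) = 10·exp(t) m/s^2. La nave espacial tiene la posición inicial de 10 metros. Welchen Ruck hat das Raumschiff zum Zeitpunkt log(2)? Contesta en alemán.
Um dies zu lösen, müssen wir 1 Ableitung unserer Gleichung für die Beschleunigung a(t) = 10·exp(t) nehmen. Die Ableitung von der Beschleunigung ergibt den Ruck: j(t) = 10·exp(t). Aus der Gleichung für den Ruck j(t) = 10·exp(t), setzen wir t = log(2) ein und erhalten j = 20.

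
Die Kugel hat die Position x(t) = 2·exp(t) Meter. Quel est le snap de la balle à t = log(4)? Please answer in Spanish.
Partiendo de la posición x(t) = 2·exp(t), tomamos 4 derivadas. Tomando d/dt de x(t), encontramos v(t) = 2·exp(t). Derivando la velocidad, obtenemos la aceleración: a(t) = 2·exp(t). Tomando d/dt de a(t), encontramos j(t) = 2·exp(t). Derivando la sacudida, obtenemos el snap: s(t) = 2·exp(t). De la ecuación del snap s(t) = 2·exp(t), sustituimos t = log(4) para obtener s = 8.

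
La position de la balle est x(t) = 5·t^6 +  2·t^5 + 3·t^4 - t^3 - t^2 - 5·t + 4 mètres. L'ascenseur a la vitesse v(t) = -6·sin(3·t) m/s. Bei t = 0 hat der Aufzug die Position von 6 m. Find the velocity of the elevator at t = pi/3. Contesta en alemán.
Aus der Gleichung für die Geschwindigkeit v(t) = -6·sin(3·t), setzen wir t = pi/3 ein und erhalten v = 0.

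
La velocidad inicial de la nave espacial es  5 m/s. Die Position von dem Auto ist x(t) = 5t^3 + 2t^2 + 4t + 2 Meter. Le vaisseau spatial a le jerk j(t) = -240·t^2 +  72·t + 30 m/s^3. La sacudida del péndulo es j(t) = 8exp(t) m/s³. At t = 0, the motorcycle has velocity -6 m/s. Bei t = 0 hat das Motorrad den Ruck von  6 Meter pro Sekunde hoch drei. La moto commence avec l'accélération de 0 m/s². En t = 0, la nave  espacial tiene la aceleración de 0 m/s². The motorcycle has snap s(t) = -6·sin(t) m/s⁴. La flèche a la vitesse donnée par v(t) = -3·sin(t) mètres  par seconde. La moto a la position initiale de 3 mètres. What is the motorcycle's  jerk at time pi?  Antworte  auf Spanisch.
Necesitamos integrar nuestra ecuación del snap s(t) = -6·sin(t) 1 vez. Integrando el snap y usando la condición inicial j(0) = 6, obtenemos j(t) = 6·cos(t). De la ecuación de la sacudida j(t) = 6·cos(t), sustituimos t = pi para obtener j = -6.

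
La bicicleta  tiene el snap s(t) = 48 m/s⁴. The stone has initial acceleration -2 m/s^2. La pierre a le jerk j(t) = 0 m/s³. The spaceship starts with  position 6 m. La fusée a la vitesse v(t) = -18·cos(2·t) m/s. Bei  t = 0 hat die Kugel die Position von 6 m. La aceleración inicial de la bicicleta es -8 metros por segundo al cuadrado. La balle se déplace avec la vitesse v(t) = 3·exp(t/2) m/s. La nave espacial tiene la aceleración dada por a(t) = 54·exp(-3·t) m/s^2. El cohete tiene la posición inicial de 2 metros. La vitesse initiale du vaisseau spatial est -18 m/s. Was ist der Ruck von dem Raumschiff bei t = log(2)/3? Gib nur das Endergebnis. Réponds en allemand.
Der Ruck bei t = log(2)/3 ist j = -81.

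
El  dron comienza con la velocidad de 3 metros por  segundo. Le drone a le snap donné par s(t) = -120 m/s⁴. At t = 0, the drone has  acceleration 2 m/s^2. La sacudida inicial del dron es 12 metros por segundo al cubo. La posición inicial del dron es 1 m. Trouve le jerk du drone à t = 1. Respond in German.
Wir müssen unsere Gleichung für den Snap s(t) = -120 1-mal integrieren. Das Integral von dem Snap, mit j(0) = 12, ergibt den Ruck: j(t) = 12 - 120·t. Aus der Gleichung für den Ruck j(t) = 12 - 120·t, setzen wir t = 1 ein und erhalten j = -108.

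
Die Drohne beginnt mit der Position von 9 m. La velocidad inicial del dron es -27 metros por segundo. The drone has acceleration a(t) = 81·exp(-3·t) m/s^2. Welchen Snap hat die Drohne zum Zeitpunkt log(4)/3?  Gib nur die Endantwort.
Die Antwort ist 729/4.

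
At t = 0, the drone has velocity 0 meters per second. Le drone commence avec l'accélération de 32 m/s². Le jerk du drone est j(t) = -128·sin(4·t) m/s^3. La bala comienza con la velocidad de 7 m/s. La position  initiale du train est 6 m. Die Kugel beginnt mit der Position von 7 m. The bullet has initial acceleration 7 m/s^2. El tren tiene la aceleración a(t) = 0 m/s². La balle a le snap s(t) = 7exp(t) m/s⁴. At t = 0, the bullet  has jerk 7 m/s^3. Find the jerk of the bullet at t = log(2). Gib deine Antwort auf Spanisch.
Para resolver esto, necesitamos tomar 1 integral de nuestra ecuación del snap s(t) = 7·exp(t). Integrando el snap y usando la condición inicial j(0) = 7, obtenemos j(t) = 7·exp(t). Tenemos la sacudida j(t) = 7·exp(t). Sustituyendo t = log(2): j(log(2)) = 14.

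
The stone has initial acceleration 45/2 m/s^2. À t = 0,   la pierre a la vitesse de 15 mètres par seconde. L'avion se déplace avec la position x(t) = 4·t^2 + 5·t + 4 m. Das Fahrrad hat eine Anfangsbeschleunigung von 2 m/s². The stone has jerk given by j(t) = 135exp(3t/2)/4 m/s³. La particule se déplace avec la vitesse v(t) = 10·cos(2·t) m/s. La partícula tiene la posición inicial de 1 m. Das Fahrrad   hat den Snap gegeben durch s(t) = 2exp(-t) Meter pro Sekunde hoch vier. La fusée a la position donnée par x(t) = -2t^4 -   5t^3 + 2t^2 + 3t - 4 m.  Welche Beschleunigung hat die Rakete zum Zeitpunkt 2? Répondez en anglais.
We must differentiate our position equation x(t) = -2·t^4 - 5·t^3 + 2·t^2 + 3·t - 4 2 times. Taking d/dt of x(t), we find v(t) = -8·t^3 - 15·t^2 + 4·t + 3. Differentiating velocity, we get acceleration: a(t) = -24·t^2 - 30·t + 4. From the given acceleration equation a(t) = -24·t^2 - 30·t + 4, we substitute t = 2 to get a = -152.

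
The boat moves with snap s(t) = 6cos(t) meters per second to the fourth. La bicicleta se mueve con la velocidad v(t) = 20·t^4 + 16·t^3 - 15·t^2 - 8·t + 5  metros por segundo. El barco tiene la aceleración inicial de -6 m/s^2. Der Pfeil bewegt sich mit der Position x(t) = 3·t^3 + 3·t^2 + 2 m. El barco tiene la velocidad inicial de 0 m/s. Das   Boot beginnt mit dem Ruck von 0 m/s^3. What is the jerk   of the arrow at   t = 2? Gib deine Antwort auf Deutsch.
Wir müssen unsere Gleichung für die Position x(t) = 3·t^3 + 3·t^2 + 2 3-mal ableiten. Durch Ableiten von der Position erhalten wir die Geschwindigkeit: v(t) = 9·t^2 + 6·t. Mit d/dt von v(t) finden wir a(t) = 18·t + 6. Durch Ableiten von der Beschleunigung erhalten wir den Ruck: j(t) = 18. Mit j(t) = 18 und Einsetzen von t = 2, finden wir j = 18.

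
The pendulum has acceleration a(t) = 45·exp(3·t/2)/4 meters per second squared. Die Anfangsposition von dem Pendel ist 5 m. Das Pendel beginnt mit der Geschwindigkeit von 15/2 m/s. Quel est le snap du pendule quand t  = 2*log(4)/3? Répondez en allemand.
Um dies zu lösen, müssen wir 2 Ableitungen unserer Gleichung für die Beschleunigung a(t) = 45·exp(3·t/2)/4 nehmen. Durch Ableiten von der Beschleunigung erhalten wir den Ruck: j(t) = 135·exp(3·t/2)/8. Die Ableitung von dem Ruck ergibt den Snap: s(t) = 405·exp(3·t/2)/16. Mit s(t) = 405·exp(3·t/2)/16 und Einsetzen von t = 2*log(4)/3, finden wir s = 405/4.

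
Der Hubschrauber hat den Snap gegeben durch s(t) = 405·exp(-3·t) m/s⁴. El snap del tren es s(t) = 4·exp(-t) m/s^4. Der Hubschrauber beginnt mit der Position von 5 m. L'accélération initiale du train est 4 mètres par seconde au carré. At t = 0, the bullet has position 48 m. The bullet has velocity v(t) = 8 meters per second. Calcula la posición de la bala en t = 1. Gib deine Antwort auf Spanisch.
Debemos encontrar la antiderivada de nuestra ecuación de la velocidad v(t) = 8 1 vez. Integrando la velocidad y usando la condición inicial x(0) = 48, obtenemos x(t) = 8·t + 48. Usando x(t) = 8·t + 48 y sustituyendo t = 1, encontramos x = 56.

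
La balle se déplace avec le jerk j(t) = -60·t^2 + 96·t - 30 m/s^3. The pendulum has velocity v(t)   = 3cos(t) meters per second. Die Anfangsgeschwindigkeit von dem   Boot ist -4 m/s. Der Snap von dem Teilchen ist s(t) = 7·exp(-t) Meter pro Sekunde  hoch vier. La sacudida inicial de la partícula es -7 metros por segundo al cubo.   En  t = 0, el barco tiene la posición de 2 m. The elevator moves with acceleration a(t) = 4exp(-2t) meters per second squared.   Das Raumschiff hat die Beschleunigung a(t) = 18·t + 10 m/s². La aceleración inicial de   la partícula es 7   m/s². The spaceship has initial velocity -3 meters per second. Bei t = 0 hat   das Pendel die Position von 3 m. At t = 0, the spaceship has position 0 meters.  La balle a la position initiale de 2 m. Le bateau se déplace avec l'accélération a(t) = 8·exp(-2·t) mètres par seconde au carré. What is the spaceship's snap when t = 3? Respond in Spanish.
Partiendo de la aceleración a(t) = 18·t + 10, tomamos 2 derivadas. Derivando la aceleración, obtenemos la sacudida: j(t) = 18. Derivando la sacudida, obtenemos el snap: s(t) = 0. Tenemos el snap s(t) = 0. Sustituyendo t = 3: s(3) = 0.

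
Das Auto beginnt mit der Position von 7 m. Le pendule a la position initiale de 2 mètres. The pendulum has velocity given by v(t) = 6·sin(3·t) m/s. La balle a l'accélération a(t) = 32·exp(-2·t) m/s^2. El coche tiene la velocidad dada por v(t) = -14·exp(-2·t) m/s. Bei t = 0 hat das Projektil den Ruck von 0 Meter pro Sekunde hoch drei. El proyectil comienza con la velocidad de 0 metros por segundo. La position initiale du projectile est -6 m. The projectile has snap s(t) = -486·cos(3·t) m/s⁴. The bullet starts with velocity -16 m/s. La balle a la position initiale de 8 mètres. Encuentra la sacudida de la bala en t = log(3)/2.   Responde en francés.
Pour résoudre ceci, nous devons prendre 1 dérivée de notre équation de l'accélération a(t) = 32·exp(-2·t). La dérivée de l'accélération donne le jerk: j(t) = -64·exp(-2·t). De l'équation du jerk j(t) = -64·exp(-2·t), nous substituons t = log(3)/2 pour obtenir j = -64/3.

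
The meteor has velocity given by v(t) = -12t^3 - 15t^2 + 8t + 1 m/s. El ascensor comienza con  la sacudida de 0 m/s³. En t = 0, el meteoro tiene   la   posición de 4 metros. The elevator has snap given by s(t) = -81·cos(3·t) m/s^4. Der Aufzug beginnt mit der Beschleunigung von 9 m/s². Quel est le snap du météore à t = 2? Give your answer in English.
We must differentiate our velocity equation v(t) = -12·t^3 - 15·t^2 + 8·t + 1 3 times. The derivative of velocity gives acceleration: a(t) = -36·t^2 - 30·t + 8. The derivative of acceleration gives jerk: j(t) = -72·t - 30. Taking d/dt of j(t), we find s(t) = -72. We have snap s(t) = -72. Substituting t = 2: s(2) = -72.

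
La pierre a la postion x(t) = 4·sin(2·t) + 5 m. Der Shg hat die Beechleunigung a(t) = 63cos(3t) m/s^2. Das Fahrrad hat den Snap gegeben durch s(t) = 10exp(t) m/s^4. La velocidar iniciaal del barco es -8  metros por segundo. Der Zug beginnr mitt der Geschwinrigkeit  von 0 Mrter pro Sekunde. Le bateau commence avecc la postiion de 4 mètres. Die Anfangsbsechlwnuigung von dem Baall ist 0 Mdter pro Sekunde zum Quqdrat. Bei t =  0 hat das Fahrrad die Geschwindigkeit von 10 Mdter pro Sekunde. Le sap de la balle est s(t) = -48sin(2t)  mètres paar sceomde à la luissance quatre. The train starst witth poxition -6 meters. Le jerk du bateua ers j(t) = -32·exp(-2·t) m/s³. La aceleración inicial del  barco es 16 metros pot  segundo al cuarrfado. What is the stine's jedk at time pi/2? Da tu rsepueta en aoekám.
Wir müssen unsere Gleichung für die Position x(t) = 4·sin(2·t) + 5 3-mal ableiten. Durch Ableiten von der Position erhalten wir die Geschwindigkeit: v(t) = 8·cos(2·t). Durch Ableiten von der Geschwindigkeit erhalten wir die Beschleunigung: a(t) = -16·sin(2·t). Die Ableitung von der Beschleunigung ergibt den Ruck: j(t) = -32·cos(2·t). Mit j(t) = -32·cos(2·t) und Einsetzen von t = pi/2, finden wir j = 32.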